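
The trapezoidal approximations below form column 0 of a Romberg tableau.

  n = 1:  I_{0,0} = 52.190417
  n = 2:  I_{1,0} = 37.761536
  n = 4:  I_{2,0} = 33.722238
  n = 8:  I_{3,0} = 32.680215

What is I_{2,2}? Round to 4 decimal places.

Richardson extrapolation on the trapezoidal column (denominator 4−1=3):
I_{1,1} = 37.761536 + (37.761536 − 52.190417)/3 = 32.951909
I_{2,1} = (4·33.722238 − 37.761536) / 3 = 32.375805
I_{2,2} = 32.375805 + (32.375805 − 32.951909)/15 = 32.337398

32.3374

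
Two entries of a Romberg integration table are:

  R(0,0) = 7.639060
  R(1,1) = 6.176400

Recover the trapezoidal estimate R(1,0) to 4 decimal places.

From R(1,1) = (4·R(1,0) − R(0,0))/3, solve for R(1,0):
4·R(1,0) = 3·6.176400 + 7.639060 = 26.168260
R(1,0) = 6.542065

6.5421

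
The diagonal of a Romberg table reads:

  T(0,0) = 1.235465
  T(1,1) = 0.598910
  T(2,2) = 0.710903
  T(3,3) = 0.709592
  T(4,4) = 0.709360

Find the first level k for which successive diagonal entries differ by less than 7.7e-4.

k = 4

|T(1,1) − T(0,0)| = 0.636555 ≥ 7.7e-4
|T(2,2) − T(1,1)| = 0.111993 ≥ 7.7e-4
|T(3,3) − T(2,2)| = 0.001311 ≥ 7.7e-4
|T(4,4) − T(3,3)| = 0.000232 < 7.7e-4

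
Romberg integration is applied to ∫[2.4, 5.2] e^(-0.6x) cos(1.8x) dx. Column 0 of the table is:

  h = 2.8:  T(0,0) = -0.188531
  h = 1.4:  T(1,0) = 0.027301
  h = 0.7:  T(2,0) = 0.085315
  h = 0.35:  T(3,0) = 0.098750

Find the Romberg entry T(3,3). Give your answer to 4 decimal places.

Richardson extrapolation on the trapezoidal column (denominator 4−1=3):
T(1,1) = (4·0.027301 − (-0.188531)) / 3 = 0.099245
T(2,1) = 0.085315 + (0.085315 − 0.027301)/3 = 0.104653
T(3,1) = (4·0.098750 − 0.085315) / 3 = 0.103228
T(2,2) = 0.104653 + (0.104653 − 0.099245)/15 = 0.105014
T(3,2) = 0.103228 + (0.103228 − 0.104653)/15 = 0.103133
T(3,3) = (64·0.103133 − 0.105014) / 63 = 0.103103

0.1031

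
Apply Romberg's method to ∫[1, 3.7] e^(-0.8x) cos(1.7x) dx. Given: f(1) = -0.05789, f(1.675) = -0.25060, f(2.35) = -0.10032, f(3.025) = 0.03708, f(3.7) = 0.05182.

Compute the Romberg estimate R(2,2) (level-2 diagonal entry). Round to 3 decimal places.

-0.242

R(0,0) (trapezoid, 1 panel, h=2.7000): -0.00819
R(1,0) (trapezoid, 2 panels, h=1.3500): -0.13953
R(2,0) (trapezoid, 4 panels, h=0.6750): -0.21389
R(1,1) = -0.13953 + (-0.13953 − (-0.00819))/3 = -0.18331
R(2,1) = -0.21389 + (-0.21389 − (-0.13953))/3 = -0.23868
R(2,2) = -0.23868 + (-0.23868 − (-0.18331))/15 = -0.24237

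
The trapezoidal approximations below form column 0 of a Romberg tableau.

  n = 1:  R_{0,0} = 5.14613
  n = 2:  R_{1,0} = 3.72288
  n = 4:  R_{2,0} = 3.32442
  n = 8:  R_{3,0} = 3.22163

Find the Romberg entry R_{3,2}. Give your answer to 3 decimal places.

Richardson extrapolation on the trapezoidal column (denominator 4−1=3):
R_{2,1} = (4·3.32442 − 3.72288) / 3 = 3.19160
R_{3,1} = 3.22163 + (3.22163 − 3.32442)/3 = 3.18737
R_{3,2} = (16·3.18737 − 3.19160) / 15 = 3.18709
(Column j=1 coincides with Simpson's rule on the same nodes.)

3.187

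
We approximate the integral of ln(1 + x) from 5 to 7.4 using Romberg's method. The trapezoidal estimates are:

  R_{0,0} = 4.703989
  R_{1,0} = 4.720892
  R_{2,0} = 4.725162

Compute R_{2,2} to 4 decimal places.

R_{1,1} = 4.720892 + (4.720892 − 4.703989)/3 = 4.726526
R_{2,1} = (4·4.725162 − 4.720892) / 3 = 4.726585
R_{2,2} = (16·4.726585 − 4.726526) / 15 = 4.726589

4.7266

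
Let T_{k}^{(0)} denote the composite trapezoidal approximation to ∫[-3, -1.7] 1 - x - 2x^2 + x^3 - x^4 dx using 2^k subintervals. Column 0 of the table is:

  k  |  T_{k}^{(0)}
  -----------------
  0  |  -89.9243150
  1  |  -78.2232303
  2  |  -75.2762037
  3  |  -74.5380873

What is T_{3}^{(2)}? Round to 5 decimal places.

Richardson extrapolation on the trapezoidal column (denominator 4−1=3):
T_{2}^{(1)} = -75.2762037 + (-75.2762037 − (-78.2232303))/3 = -74.2938615
T_{3}^{(1)} = -74.5380873 + (-74.5380873 − (-75.2762037))/3 = -74.2920485
T_{3}^{(2)} = (16·(-74.2920485) − (-74.2938615)) / 15 = -74.2919276
(Column j=1 coincides with Simpson's rule on the same nodes.)

-74.29193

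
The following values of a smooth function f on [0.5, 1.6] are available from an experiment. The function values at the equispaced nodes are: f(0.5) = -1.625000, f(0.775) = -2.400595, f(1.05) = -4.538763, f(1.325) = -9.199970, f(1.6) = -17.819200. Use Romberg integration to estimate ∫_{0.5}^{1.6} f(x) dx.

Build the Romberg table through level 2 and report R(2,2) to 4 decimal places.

-6.8664

R(0,0) (trapezoid, 1 panel, h=1.1000): -10.694310
R(1,0) (trapezoid, 2 panels, h=0.5500): -7.843475
R(2,0) (trapezoid, 4 panels, h=0.2750): -7.111893
R(1,1) = -7.843475 + (-7.843475 − (-10.694310))/3 = -6.893197
R(2,1) = -7.111893 + (-7.111893 − (-7.843475))/3 = -6.868032
R(2,2) = -6.868032 + (-6.868032 − (-6.893197))/15 = -6.866354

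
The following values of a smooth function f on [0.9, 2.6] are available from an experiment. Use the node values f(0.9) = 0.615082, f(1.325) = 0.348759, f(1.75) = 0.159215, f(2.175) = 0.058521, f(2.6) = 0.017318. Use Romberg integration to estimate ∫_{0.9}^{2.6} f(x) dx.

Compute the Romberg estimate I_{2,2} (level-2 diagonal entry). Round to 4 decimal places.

I_{0,0} (trapezoid, 1 panel, h=1.7000): 0.537540
I_{1,0} (trapezoid, 2 panels, h=0.8500): 0.404103
I_{2,0} (trapezoid, 4 panels, h=0.4250): 0.375145
I_{1,1} = 0.404103 + (0.404103 − 0.537540)/3 = 0.359624
I_{2,1} = 0.375145 + (0.375145 − 0.404103)/3 = 0.365492
I_{2,2} = 0.365492 + (0.365492 − 0.359624)/15 = 0.365883

0.3659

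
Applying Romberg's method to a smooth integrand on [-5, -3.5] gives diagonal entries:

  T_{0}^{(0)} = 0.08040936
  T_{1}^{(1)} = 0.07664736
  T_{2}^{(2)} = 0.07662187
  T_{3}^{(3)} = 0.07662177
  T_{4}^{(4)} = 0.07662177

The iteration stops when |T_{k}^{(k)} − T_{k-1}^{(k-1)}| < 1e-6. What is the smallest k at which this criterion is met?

|T_{1}^{(1)} − T_{0}^{(0)}| = 0.00376200 ≥ 1e-6
|T_{2}^{(2)} − T_{1}^{(1)}| = 0.00002549 ≥ 1e-6
|T_{3}^{(3)} − T_{2}^{(2)}| = 0.00000010 < 1e-6

k = 3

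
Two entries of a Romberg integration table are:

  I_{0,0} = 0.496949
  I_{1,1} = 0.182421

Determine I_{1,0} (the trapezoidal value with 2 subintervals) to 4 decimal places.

0.2611

From I_{1,1} = (4·I_{1,0} − I_{0,0})/3, solve for I_{1,0}:
4·I_{1,0} = 3·0.182421 + 0.496949 = 1.044212
I_{1,0} = 0.261053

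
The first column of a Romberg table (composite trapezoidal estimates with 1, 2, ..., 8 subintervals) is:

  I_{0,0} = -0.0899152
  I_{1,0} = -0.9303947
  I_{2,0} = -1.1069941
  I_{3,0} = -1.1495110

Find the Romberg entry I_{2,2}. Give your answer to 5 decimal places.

-1.16288

I_{1,1} = (4·(-0.9303947) − (-0.0899152)) / 3 = -1.2105545
I_{2,1} = -1.1069941 + (-1.1069941 − (-0.9303947))/3 = -1.1658606
I_{2,2} = -1.1658606 + (-1.1658606 − (-1.2105545))/15 = -1.1628810
(Column j=1 coincides with Simpson's rule on the same nodes.)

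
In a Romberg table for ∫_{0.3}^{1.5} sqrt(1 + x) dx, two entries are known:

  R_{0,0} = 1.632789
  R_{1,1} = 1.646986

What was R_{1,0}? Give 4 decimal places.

1.6434

From R_{1,1} = (4·R_{1,0} − R_{0,0})/3, solve for R_{1,0}:
4·R_{1,0} = 3·1.646986 + 1.632789 = 6.573747
R_{1,0} = 1.643437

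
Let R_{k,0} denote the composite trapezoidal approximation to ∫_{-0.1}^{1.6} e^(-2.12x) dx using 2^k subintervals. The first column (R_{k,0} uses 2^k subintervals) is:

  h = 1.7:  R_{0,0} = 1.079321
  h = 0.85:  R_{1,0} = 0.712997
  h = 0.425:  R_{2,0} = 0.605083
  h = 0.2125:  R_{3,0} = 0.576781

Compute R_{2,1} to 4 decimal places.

R_{2,1} = 0.605083 + (0.605083 − 0.712997)/3 = 0.569112

0.5691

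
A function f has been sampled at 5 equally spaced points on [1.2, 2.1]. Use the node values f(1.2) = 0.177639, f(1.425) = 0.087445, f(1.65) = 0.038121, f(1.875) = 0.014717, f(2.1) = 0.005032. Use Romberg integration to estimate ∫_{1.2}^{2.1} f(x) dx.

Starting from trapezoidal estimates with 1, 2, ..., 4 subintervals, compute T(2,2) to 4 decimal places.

T(0,0) (trapezoid, 1 panel, h=0.9000): 0.082202
T(1,0) (trapezoid, 2 panels, h=0.4500): 0.058255
T(2,0) (trapezoid, 4 panels, h=0.2250): 0.052114
T(1,1) = 0.058255 + (0.058255 − 0.082202)/3 = 0.050273
T(2,1) = 0.052114 + (0.052114 − 0.058255)/3 = 0.050067
T(2,2) = 0.050067 + (0.050067 − 0.050273)/15 = 0.050053

0.0501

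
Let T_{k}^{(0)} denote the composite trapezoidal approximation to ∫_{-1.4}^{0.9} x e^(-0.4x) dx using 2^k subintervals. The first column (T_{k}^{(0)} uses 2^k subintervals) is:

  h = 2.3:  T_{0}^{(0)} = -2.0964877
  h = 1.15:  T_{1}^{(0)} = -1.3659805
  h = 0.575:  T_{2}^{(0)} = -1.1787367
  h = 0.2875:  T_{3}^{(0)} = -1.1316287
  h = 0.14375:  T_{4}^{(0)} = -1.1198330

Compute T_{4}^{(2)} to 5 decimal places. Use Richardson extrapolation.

-1.11590

Richardson extrapolation on the trapezoidal column (denominator 4−1=3):
T_{3}^{(1)} = -1.1316287 + (-1.1316287 − (-1.1787367))/3 = -1.1159260
T_{4}^{(1)} = -1.1198330 + (-1.1198330 − (-1.1316287))/3 = -1.1159011
T_{4}^{(2)} = -1.1159011 + (-1.1159011 − (-1.1159260))/15 = -1.1158994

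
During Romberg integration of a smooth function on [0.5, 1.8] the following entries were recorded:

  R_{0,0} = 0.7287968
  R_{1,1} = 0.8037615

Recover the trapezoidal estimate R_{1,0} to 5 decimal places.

From R_{1,1} = (4·R_{1,0} − R_{0,0})/3, solve for R_{1,0}:
4·R_{1,0} = 3·0.8037615 + 0.7287968 = 3.1400813
R_{1,0} = 0.7850203

0.78502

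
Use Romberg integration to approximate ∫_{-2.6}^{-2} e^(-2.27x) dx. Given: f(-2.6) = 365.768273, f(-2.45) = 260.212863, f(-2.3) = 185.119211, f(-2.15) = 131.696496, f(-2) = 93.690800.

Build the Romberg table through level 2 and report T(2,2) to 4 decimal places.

119.8583

T(0,0) (trapezoid, 1 panel, h=0.6000): 137.837722
T(1,0) (trapezoid, 2 panels, h=0.3000): 124.454624
T(2,0) (trapezoid, 4 panels, h=0.1500): 121.013716
T(1,1) = 124.454624 + (124.454624 − 137.837722)/3 = 119.993591
T(2,1) = 121.013716 + (121.013716 − 124.454624)/3 = 119.866747
T(2,2) = 119.866747 + (119.866747 − 119.993591)/15 = 119.858291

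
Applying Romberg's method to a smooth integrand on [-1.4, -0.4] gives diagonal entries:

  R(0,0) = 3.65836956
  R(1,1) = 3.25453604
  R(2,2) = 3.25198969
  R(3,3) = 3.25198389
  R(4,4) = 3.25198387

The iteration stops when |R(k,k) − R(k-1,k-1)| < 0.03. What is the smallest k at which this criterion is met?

|R(1,1) − R(0,0)| = 0.40383352 ≥ 0.03
|R(2,2) − R(1,1)| = 0.00254635 < 0.03

k = 2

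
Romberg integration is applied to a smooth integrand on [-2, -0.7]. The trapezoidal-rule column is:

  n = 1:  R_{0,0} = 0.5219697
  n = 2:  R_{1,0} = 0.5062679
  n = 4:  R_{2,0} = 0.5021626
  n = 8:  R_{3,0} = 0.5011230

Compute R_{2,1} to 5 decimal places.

0.50079

Richardson extrapolation on the trapezoidal column (denominator 4−1=3):
R_{2,1} = (4·0.5021626 − 0.5062679) / 3 = 0.5007942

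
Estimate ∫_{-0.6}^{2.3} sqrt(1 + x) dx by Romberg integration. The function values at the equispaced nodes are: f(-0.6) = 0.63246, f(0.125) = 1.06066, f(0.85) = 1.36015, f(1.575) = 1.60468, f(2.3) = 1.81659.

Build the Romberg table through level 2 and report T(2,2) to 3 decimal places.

T(0,0) (trapezoid, 1 panel, h=2.9000): 3.55112
T(1,0) (trapezoid, 2 panels, h=1.4500): 3.74778
T(2,0) (trapezoid, 4 panels, h=0.7250): 3.80626
T(1,1) = 3.74778 + (3.74778 − 3.55112)/3 = 3.81333
T(2,1) = 3.80626 + (3.80626 − 3.74778)/3 = 3.82575
T(2,2) = 3.82575 + (3.82575 − 3.81333)/15 = 3.82658

3.827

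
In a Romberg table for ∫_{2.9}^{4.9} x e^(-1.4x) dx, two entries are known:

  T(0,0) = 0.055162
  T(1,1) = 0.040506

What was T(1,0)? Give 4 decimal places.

0.0442

From T(1,1) = (4·T(1,0) − T(0,0))/3, solve for T(1,0):
4·T(1,0) = 3·0.040506 + 0.055162 = 0.176680
T(1,0) = 0.044170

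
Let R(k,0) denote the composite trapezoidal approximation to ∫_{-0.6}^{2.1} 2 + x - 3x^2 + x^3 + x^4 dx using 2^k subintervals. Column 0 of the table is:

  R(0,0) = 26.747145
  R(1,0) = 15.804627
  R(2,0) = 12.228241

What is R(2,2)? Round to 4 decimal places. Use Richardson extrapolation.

R(1,1) = (4·15.804627 − 26.747145) / 3 = 12.157121
R(2,1) = 12.228241 + (12.228241 − 15.804627)/3 = 11.036112
R(2,2) = 11.036112 + (11.036112 − 12.157121)/15 = 10.961378
(Column j=1 coincides with Simpson's rule on the same nodes.)

10.9614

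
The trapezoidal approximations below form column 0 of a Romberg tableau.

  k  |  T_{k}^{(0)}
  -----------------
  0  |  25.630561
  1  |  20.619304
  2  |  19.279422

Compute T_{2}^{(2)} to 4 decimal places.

18.8251

Richardson extrapolation on the trapezoidal column (denominator 4−1=3):
T_{1}^{(1)} = (4·20.619304 − 25.630561) / 3 = 18.948885
T_{2}^{(1)} = 19.279422 + (19.279422 − 20.619304)/3 = 18.832795
T_{2}^{(2)} = 18.832795 + (18.832795 − 18.948885)/15 = 18.825056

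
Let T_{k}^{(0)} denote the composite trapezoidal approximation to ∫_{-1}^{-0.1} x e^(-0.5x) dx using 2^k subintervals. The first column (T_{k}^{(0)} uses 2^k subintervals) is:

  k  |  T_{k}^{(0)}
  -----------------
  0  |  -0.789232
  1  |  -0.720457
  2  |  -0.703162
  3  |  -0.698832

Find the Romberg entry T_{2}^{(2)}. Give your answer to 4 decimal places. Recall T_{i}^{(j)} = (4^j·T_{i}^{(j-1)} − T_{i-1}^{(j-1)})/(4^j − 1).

-0.6974

T_{1}^{(1)} = -0.720457 + (-0.720457 − (-0.789232))/3 = -0.697532
T_{2}^{(1)} = (4·(-0.703162) − (-0.720457)) / 3 = -0.697397
T_{2}^{(2)} = (16·(-0.697397) − (-0.697532)) / 15 = -0.697388
(Column j=1 coincides with Simpson's rule on the same nodes.)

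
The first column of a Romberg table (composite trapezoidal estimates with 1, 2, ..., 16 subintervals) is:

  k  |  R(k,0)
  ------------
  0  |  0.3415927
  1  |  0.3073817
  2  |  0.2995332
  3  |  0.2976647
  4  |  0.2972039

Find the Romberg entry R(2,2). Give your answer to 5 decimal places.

Richardson extrapolation on the trapezoidal column (denominator 4−1=3):
R(1,1) = (4·0.3073817 − 0.3415927) / 3 = 0.2959780
R(2,1) = (4·0.2995332 − 0.3073817) / 3 = 0.2969170
R(2,2) = 0.2969170 + (0.2969170 − 0.2959780)/15 = 0.2969796

0.29698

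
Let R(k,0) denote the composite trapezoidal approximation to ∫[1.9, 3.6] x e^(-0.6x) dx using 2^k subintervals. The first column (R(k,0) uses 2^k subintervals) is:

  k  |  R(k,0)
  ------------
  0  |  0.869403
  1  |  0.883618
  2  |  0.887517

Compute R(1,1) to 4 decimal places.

0.8884

R(1,1) = 0.883618 + (0.883618 − 0.869403)/3 = 0.888356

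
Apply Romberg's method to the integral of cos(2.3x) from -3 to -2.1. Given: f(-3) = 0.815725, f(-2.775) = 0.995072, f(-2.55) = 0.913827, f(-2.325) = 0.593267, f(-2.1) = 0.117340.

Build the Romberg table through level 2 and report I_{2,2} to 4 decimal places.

0.6832

I_{0,0} (trapezoid, 1 panel, h=0.9000): 0.419879
I_{1,0} (trapezoid, 2 panels, h=0.4500): 0.621162
I_{2,0} (trapezoid, 4 panels, h=0.2250): 0.667957
I_{1,1} = 0.621162 + (0.621162 − 0.419879)/3 = 0.688256
I_{2,1} = 0.667957 + (0.667957 − 0.621162)/3 = 0.683555
I_{2,2} = 0.683555 + (0.683555 − 0.688256)/15 = 0.683242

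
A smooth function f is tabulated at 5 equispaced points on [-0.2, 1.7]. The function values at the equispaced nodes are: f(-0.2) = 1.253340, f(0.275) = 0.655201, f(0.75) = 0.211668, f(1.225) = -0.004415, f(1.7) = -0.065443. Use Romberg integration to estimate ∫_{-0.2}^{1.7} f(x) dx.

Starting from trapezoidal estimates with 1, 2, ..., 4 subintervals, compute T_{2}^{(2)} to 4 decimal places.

0.6688

T_{0}^{(0)} (trapezoid, 1 panel, h=1.9000): 1.128502
T_{1}^{(0)} (trapezoid, 2 panels, h=0.9500): 0.765336
T_{2}^{(0)} (trapezoid, 4 panels, h=0.4750): 0.691791
T_{1}^{(1)} = 0.765336 + (0.765336 − 1.128502)/3 = 0.644281
T_{2}^{(1)} = 0.691791 + (0.691791 − 0.765336)/3 = 0.667276
T_{2}^{(2)} = 0.667276 + (0.667276 − 0.644281)/15 = 0.668809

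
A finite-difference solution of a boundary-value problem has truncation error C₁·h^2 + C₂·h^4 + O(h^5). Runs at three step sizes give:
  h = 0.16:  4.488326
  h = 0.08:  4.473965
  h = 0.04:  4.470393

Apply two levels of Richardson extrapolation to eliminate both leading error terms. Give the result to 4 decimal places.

4.4692

First eliminate the h^2 term (factor 2^2 = 4):
  B₁ = (4·4.473965 − 4.488326)/3 = 4.469178
  B₂ = (4·4.470393 − 4.473965)/3 = 4.469202
Then eliminate the h^4 term (factor 2^4 = 16):
  (16·4.469202 − 4.469178)/15 = 4.469204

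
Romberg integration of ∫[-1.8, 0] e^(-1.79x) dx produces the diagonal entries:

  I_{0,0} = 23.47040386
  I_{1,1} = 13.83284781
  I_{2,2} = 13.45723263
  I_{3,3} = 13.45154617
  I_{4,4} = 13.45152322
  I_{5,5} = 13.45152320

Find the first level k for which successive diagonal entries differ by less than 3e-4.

|I_{1,1} − I_{0,0}| = 9.63755605 ≥ 3e-4
|I_{2,2} − I_{1,1}| = 0.37561518 ≥ 3e-4
|I_{3,3} − I_{2,2}| = 0.00568646 ≥ 3e-4
|I_{4,4} − I_{3,3}| = 0.00002295 < 3e-4

k = 4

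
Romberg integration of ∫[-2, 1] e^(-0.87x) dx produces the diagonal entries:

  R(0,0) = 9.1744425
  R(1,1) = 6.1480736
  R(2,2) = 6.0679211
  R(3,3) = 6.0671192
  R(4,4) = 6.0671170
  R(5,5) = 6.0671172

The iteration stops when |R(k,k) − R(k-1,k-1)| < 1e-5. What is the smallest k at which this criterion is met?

|R(1,1) − R(0,0)| = 3.0263689 ≥ 1e-5
|R(2,2) − R(1,1)| = 0.0801525 ≥ 1e-5
|R(3,3) − R(2,2)| = 0.0008019 ≥ 1e-5
|R(4,4) − R(3,3)| = 0.0000022 < 1e-5

k = 4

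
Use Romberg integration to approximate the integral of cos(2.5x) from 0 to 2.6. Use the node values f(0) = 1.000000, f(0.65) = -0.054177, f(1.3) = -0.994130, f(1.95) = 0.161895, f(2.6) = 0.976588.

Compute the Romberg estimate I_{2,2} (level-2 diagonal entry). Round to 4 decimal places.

0.1547

I_{0,0} (trapezoid, 1 panel, h=2.6000): 2.569564
I_{1,0} (trapezoid, 2 panels, h=1.3000): -0.007587
I_{2,0} (trapezoid, 4 panels, h=0.6500): 0.066223
I_{1,1} = -0.007587 + (-0.007587 − 2.569564)/3 = -0.866637
I_{2,1} = 0.066223 + (0.066223 − (-0.007587))/3 = 0.090826
I_{2,2} = 0.090826 + (0.090826 − (-0.866637))/15 = 0.154657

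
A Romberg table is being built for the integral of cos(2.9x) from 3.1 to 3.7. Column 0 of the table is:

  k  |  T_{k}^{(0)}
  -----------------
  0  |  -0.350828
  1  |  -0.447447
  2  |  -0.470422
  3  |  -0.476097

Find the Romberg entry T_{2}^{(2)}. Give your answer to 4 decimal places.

-0.4780

T_{1}^{(1)} = (4·(-0.447447) − (-0.350828)) / 3 = -0.479653
T_{2}^{(1)} = -0.470422 + (-0.470422 − (-0.447447))/3 = -0.478080
T_{2}^{(2)} = (16·(-0.478080) − (-0.479653)) / 15 = -0.477975
(Column j=1 coincides with Simpson's rule on the same nodes.)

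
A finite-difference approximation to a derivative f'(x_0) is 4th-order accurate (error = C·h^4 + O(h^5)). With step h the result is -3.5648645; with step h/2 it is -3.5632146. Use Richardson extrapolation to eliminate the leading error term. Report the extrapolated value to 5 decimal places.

-3.56310

Extrapolated value = (16·A(h/2) − A(h)) / (16 − 1)
= (16·(-3.5632146) − (-3.5648645)) / 15
= -53.4465691 / 15 = -3.5631046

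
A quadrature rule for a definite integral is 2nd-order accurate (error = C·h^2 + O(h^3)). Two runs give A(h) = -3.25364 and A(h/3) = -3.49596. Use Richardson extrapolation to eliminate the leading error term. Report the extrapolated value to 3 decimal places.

-3.526

Extrapolated value = (9·A(h/3) − A(h)) / (9 − 1)
= (9·(-3.49596) − (-3.25364)) / 8
= -28.21000 / 8 = -3.52625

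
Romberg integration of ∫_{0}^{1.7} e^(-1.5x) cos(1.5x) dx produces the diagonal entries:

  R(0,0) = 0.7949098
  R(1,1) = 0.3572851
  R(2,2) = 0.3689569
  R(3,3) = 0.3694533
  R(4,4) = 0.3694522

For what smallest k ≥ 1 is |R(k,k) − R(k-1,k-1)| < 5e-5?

k = 4

|R(1,1) − R(0,0)| = 0.4376247 ≥ 5e-5
|R(2,2) − R(1,1)| = 0.0116718 ≥ 5e-5
|R(3,3) − R(2,2)| = 0.0004964 ≥ 5e-5
|R(4,4) − R(3,3)| = 0.0000011 < 5e-5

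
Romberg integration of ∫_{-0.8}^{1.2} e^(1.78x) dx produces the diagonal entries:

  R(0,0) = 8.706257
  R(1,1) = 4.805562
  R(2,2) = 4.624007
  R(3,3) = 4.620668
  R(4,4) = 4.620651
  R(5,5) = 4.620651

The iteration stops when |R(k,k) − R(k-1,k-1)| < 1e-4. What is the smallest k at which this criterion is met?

k = 4

|R(1,1) − R(0,0)| = 3.900695 ≥ 1e-4
|R(2,2) − R(1,1)| = 0.181555 ≥ 1e-4
|R(3,3) − R(2,2)| = 0.003339 ≥ 1e-4
|R(4,4) − R(3,3)| = 0.000017 < 1e-4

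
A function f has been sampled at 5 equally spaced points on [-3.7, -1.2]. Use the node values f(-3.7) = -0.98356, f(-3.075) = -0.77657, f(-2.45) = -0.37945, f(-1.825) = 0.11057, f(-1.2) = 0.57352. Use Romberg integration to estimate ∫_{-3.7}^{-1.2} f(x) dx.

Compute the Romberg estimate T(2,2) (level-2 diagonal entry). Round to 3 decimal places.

-0.798

T(0,0) (trapezoid, 1 panel, h=2.5000): -0.51255
T(1,0) (trapezoid, 2 panels, h=1.2500): -0.73059
T(2,0) (trapezoid, 4 panels, h=0.6250): -0.78154
T(1,1) = -0.73059 + (-0.73059 − (-0.51255))/3 = -0.80327
T(2,1) = -0.78154 + (-0.78154 − (-0.73059))/3 = -0.79852
T(2,2) = -0.79852 + (-0.79852 − (-0.80327))/15 = -0.79820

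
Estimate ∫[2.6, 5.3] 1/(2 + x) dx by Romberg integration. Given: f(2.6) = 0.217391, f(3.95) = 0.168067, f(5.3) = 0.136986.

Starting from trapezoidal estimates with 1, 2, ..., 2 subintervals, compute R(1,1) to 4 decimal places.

0.4620

R(0,0) (trapezoid, 1 panel, h=2.7000): 0.478409
R(1,0) (trapezoid, 2 panels, h=1.3500): 0.466095
R(1,1) = 0.466095 + (0.466095 − 0.478409)/3 = 0.461990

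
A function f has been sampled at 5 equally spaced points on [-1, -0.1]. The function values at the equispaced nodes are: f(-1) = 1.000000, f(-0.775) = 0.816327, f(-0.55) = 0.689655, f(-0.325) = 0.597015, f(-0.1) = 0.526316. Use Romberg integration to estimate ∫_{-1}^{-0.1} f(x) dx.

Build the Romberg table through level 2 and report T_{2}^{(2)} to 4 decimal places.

T_{0}^{(0)} (trapezoid, 1 panel, h=0.9000): 0.686842
T_{1}^{(0)} (trapezoid, 2 panels, h=0.4500): 0.653766
T_{2}^{(0)} (trapezoid, 4 panels, h=0.2250): 0.644885
T_{1}^{(1)} = 0.653766 + (0.653766 − 0.686842)/3 = 0.642741
T_{2}^{(1)} = 0.644885 + (0.644885 − 0.653766)/3 = 0.641925
T_{2}^{(2)} = 0.641925 + (0.641925 − 0.642741)/15 = 0.641871

0.6419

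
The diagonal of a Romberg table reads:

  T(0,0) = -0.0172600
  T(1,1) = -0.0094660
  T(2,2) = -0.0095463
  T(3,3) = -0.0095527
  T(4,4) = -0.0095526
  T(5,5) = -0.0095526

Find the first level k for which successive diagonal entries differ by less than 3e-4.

|T(1,1) − T(0,0)| = 0.0077940 ≥ 3e-4
|T(2,2) − T(1,1)| = 0.0000803 < 3e-4

k = 2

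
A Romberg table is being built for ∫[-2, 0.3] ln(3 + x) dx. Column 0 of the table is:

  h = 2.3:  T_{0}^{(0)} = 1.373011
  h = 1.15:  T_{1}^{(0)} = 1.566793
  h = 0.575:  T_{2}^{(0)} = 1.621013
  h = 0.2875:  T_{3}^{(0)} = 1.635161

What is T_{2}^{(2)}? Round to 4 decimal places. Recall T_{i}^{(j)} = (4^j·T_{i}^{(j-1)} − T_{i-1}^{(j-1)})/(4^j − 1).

1.6396

T_{1}^{(1)} = 1.566793 + (1.566793 − 1.373011)/3 = 1.631387
T_{2}^{(1)} = (4·1.621013 − 1.566793) / 3 = 1.639086
T_{2}^{(2)} = (16·1.639086 − 1.631387) / 15 = 1.639599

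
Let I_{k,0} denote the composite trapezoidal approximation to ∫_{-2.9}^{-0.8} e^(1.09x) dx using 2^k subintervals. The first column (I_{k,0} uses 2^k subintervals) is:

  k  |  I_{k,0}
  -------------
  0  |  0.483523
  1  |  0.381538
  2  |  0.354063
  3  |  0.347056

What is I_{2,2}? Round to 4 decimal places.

0.3447

Richardson extrapolation on the trapezoidal column (denominator 4−1=3):
I_{1,1} = 0.381538 + (0.381538 − 0.483523)/3 = 0.347543
I_{2,1} = (4·0.354063 − 0.381538) / 3 = 0.344905
I_{2,2} = 0.344905 + (0.344905 − 0.347543)/15 = 0.344729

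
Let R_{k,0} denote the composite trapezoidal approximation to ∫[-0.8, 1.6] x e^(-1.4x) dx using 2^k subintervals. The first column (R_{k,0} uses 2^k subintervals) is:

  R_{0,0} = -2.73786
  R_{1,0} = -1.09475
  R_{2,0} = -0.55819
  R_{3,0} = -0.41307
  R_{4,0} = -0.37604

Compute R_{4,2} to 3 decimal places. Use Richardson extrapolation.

Richardson extrapolation on the trapezoidal column (denominator 4−1=3):
R_{3,1} = -0.41307 + (-0.41307 − (-0.55819))/3 = -0.36470
R_{4,1} = -0.37604 + (-0.37604 − (-0.41307))/3 = -0.36370
R_{4,2} = (16·(-0.36370) − (-0.36470)) / 15 = -0.36363

-0.364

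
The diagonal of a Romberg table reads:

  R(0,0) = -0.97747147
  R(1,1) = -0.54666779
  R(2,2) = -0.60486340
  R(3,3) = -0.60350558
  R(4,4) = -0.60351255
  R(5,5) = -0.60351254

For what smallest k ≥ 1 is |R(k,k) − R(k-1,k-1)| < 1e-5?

|R(1,1) − R(0,0)| = 0.43080368 ≥ 1e-5
|R(2,2) − R(1,1)| = 0.05819561 ≥ 1e-5
|R(3,3) − R(2,2)| = 0.00135782 ≥ 1e-5
|R(4,4) − R(3,3)| = 0.00000697 < 1e-5

k = 4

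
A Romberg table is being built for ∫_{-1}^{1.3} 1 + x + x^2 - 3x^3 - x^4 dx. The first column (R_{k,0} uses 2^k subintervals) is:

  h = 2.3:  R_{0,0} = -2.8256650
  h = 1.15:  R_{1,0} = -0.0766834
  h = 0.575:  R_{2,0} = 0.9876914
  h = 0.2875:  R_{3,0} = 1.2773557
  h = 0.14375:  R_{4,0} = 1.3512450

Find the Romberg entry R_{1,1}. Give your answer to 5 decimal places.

0.83964

R_{1,1} = (4·(-0.0766834) − (-2.8256650)) / 3 = 0.8396438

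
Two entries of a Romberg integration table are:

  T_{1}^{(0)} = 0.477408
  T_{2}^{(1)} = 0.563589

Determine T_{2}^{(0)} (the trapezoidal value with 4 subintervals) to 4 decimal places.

0.5420

From T_{2}^{(1)} = (4·T_{2}^{(0)} − T_{1}^{(0)})/3, solve for T_{2}^{(0)}:
4·T_{2}^{(0)} = 3·0.563589 + 0.477408 = 2.168175
T_{2}^{(0)} = 0.542044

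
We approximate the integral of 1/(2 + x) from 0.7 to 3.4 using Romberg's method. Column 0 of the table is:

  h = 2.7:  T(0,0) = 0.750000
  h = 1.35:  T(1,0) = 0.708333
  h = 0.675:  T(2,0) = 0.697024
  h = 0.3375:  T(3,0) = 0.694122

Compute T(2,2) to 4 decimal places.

T(1,1) = (4·0.708333 − 0.750000) / 3 = 0.694444
T(2,1) = 0.697024 + (0.697024 − 0.708333)/3 = 0.693254
T(2,2) = 0.693254 + (0.693254 − 0.694444)/15 = 0.693175

0.6932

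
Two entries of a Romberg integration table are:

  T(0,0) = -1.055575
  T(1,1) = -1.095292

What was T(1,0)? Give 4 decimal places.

From T(1,1) = (4·T(1,0) − T(0,0))/3, solve for T(1,0):
4·T(1,0) = 3·(-1.095292) + (-1.055575) = -4.341451
T(1,0) = -1.085363

-1.0854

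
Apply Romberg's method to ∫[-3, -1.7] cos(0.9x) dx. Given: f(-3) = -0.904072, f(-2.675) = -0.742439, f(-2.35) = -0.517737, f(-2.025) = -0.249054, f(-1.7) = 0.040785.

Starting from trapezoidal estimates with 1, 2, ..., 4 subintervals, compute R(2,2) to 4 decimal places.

R(0,0) (trapezoid, 1 panel, h=1.3000): -0.561137
R(1,0) (trapezoid, 2 panels, h=0.6500): -0.617097
R(2,0) (trapezoid, 4 panels, h=0.3250): -0.630784
R(1,1) = -0.617097 + (-0.617097 − (-0.561137))/3 = -0.635750
R(2,1) = -0.630784 + (-0.630784 − (-0.617097))/3 = -0.635346
R(2,2) = -0.635346 + (-0.635346 − (-0.635750))/15 = -0.635319

-0.6353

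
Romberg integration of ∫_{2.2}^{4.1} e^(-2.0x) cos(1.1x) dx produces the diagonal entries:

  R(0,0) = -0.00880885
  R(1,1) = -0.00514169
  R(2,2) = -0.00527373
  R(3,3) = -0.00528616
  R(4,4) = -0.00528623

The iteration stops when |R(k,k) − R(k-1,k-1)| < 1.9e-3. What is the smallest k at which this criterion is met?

|R(1,1) − R(0,0)| = 0.00366716 ≥ 1.9e-3
|R(2,2) − R(1,1)| = 0.00013204 < 1.9e-3

k = 2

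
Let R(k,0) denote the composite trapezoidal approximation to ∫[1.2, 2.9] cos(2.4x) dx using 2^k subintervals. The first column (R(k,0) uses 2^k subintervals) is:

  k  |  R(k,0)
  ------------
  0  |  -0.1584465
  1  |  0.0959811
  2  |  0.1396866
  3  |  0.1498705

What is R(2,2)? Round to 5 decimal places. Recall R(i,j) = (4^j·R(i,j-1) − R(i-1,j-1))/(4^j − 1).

Richardson extrapolation on the trapezoidal column (denominator 4−1=3):
R(1,1) = 0.0959811 + (0.0959811 − (-0.1584465))/3 = 0.1807903
R(2,1) = (4·0.1396866 − 0.0959811) / 3 = 0.1542551
R(2,2) = (16·0.1542551 − 0.1807903) / 15 = 0.1524861

0.15249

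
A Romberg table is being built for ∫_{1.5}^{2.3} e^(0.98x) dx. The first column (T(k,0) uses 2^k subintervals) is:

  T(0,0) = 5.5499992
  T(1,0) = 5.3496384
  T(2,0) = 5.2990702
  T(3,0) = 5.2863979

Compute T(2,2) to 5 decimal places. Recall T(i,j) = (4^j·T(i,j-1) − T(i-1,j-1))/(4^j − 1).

Richardson extrapolation on the trapezoidal column (denominator 4−1=3):
T(1,1) = (4·5.3496384 − 5.5499992) / 3 = 5.2828515
T(2,1) = (4·5.2990702 − 5.3496384) / 3 = 5.2822141
T(2,2) = (16·5.2822141 − 5.2828515) / 15 = 5.2821716

5.28217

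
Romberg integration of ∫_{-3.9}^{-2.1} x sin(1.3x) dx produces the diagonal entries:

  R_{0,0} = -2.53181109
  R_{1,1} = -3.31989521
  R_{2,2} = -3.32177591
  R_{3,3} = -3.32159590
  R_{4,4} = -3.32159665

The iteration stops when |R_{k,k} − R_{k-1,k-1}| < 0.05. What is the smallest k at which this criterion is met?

|R_{1,1} − R_{0,0}| = 0.78808412 ≥ 0.05
|R_{2,2} − R_{1,1}| = 0.00188070 < 0.05

k = 2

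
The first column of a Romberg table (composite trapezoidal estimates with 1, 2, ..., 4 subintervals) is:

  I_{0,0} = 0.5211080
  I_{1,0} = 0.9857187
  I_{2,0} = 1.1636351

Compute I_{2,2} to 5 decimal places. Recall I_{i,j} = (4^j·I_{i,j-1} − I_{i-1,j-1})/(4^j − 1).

I_{1,1} = (4·0.9857187 − 0.5211080) / 3 = 1.1405889
I_{2,1} = 1.1636351 + (1.1636351 − 0.9857187)/3 = 1.2229406
I_{2,2} = 1.2229406 + (1.2229406 − 1.1405889)/15 = 1.2284307

1.22843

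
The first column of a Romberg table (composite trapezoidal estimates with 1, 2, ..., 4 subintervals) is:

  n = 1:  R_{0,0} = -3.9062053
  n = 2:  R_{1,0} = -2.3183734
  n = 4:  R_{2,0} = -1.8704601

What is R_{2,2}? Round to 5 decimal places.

-1.71663

R_{1,1} = (4·(-2.3183734) − (-3.9062053)) / 3 = -1.7890961
R_{2,1} = (4·(-1.8704601) − (-2.3183734)) / 3 = -1.7211557
R_{2,2} = -1.7211557 + (-1.7211557 − (-1.7890961))/15 = -1.7166263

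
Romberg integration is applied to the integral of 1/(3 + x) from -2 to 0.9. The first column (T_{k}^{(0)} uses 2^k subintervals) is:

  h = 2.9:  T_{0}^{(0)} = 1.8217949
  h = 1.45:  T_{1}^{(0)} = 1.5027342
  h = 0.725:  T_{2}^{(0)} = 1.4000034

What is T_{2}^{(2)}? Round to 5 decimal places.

Richardson extrapolation on the trapezoidal column (denominator 4−1=3):
T_{1}^{(1)} = 1.5027342 + (1.5027342 − 1.8217949)/3 = 1.3963806
T_{2}^{(1)} = (4·1.4000034 − 1.5027342) / 3 = 1.3657598
T_{2}^{(2)} = 1.3657598 + (1.3657598 − 1.3963806)/15 = 1.3637184
(Column j=1 coincides with Simpson's rule on the same nodes.)

1.36372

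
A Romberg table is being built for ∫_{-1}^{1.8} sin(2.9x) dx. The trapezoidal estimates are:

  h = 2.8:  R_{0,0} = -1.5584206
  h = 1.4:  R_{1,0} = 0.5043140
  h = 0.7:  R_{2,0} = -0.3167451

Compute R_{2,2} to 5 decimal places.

-0.70925

Richardson extrapolation on the trapezoidal column (denominator 4−1=3):
R_{1,1} = 0.5043140 + (0.5043140 − (-1.5584206))/3 = 1.1918922
R_{2,1} = (4·(-0.3167451) − 0.5043140) / 3 = -0.5904315
R_{2,2} = -0.5904315 + (-0.5904315 − 1.1918922)/15 = -0.7092531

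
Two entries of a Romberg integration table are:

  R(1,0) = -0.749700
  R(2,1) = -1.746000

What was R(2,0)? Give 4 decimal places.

-1.4969

From R(2,1) = (4·R(2,0) − R(1,0))/3, solve for R(2,0):
4·R(2,0) = 3·(-1.746000) + (-0.749700) = -5.987700
R(2,0) = -1.496925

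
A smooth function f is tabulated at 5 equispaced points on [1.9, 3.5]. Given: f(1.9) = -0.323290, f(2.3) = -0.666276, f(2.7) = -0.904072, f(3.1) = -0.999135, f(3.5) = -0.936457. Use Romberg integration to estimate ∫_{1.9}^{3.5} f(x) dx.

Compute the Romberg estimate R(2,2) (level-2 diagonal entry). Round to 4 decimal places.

-1.2971

R(0,0) (trapezoid, 1 panel, h=1.6000): -1.007798
R(1,0) (trapezoid, 2 panels, h=0.8000): -1.227156
R(2,0) (trapezoid, 4 panels, h=0.4000): -1.279743
R(1,1) = -1.227156 + (-1.227156 − (-1.007798))/3 = -1.300275
R(2,1) = -1.279743 + (-1.279743 − (-1.227156))/3 = -1.297272
R(2,2) = -1.297272 + (-1.297272 − (-1.300275))/15 = -1.297072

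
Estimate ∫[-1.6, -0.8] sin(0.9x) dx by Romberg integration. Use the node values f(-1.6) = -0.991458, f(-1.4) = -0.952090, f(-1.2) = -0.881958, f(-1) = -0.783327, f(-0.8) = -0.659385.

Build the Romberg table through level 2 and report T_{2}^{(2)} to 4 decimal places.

T_{0}^{(0)} (trapezoid, 1 panel, h=0.8000): -0.660337
T_{1}^{(0)} (trapezoid, 2 panels, h=0.4000): -0.682952
T_{2}^{(0)} (trapezoid, 4 panels, h=0.2000): -0.688559
T_{1}^{(1)} = -0.682952 + (-0.682952 − (-0.660337))/3 = -0.690490
T_{2}^{(1)} = -0.688559 + (-0.688559 − (-0.682952))/3 = -0.690428
T_{2}^{(2)} = -0.690428 + (-0.690428 − (-0.690490))/15 = -0.690424

-0.6904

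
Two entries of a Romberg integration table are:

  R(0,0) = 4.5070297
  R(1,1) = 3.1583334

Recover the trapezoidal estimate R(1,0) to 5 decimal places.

From R(1,1) = (4·R(1,0) − R(0,0))/3, solve for R(1,0):
4·R(1,0) = 3·3.1583334 + 4.5070297 = 13.9820299
R(1,0) = 3.4955075

3.49551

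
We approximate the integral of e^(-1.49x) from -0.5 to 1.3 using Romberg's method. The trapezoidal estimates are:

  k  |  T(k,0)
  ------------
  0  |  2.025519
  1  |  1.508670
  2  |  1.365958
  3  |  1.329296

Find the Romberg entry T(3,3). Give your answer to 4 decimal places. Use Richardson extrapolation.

1.3170

Richardson extrapolation on the trapezoidal column (denominator 4−1=3):
T(1,1) = 1.508670 + (1.508670 − 2.025519)/3 = 1.336387
T(2,1) = (4·1.365958 − 1.508670) / 3 = 1.318387
T(3,1) = (4·1.329296 − 1.365958) / 3 = 1.317075
T(2,2) = 1.318387 + (1.318387 − 1.336387)/15 = 1.317187
T(3,2) = (16·1.317075 − 1.318387) / 15 = 1.316988
T(3,3) = 1.316988 + (1.316988 − 1.317187)/63 = 1.316985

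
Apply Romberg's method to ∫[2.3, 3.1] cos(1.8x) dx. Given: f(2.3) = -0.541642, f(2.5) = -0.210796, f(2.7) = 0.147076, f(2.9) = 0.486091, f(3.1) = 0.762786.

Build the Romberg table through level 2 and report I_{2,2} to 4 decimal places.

0.1078

I_{0,0} (trapezoid, 1 panel, h=0.8000): 0.088458
I_{1,0} (trapezoid, 2 panels, h=0.4000): 0.103059
I_{2,0} (trapezoid, 4 panels, h=0.2000): 0.106589
I_{1,1} = 0.103059 + (0.103059 − 0.088458)/3 = 0.107926
I_{2,1} = 0.106589 + (0.106589 − 0.103059)/3 = 0.107766
I_{2,2} = 0.107766 + (0.107766 − 0.107926)/15 = 0.107755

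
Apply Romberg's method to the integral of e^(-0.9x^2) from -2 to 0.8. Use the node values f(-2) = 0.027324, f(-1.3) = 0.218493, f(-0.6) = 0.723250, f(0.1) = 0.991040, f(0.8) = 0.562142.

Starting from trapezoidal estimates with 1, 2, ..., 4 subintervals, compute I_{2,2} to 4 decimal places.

1.6025

I_{0,0} (trapezoid, 1 panel, h=2.8000): 0.825252
I_{1,0} (trapezoid, 2 panels, h=1.4000): 1.425176
I_{2,0} (trapezoid, 4 panels, h=0.7000): 1.559261
I_{1,1} = 1.425176 + (1.425176 − 0.825252)/3 = 1.625151
I_{2,1} = 1.559261 + (1.559261 − 1.425176)/3 = 1.603956
I_{2,2} = 1.603956 + (1.603956 − 1.625151)/15 = 1.602543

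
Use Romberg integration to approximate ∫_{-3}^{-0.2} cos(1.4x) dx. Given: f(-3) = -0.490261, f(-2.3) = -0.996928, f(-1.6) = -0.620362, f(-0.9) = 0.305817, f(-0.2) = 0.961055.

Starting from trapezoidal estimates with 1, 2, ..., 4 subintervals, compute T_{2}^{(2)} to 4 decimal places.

-0.8171

T_{0}^{(0)} (trapezoid, 1 panel, h=2.8000): 0.659112
T_{1}^{(0)} (trapezoid, 2 panels, h=1.4000): -0.538951
T_{2}^{(0)} (trapezoid, 4 panels, h=0.7000): -0.753253
T_{1}^{(1)} = -0.538951 + (-0.538951 − 0.659112)/3 = -0.938305
T_{2}^{(1)} = -0.753253 + (-0.753253 − (-0.538951))/3 = -0.824687
T_{2}^{(2)} = -0.824687 + (-0.824687 − (-0.938305))/15 = -0.817112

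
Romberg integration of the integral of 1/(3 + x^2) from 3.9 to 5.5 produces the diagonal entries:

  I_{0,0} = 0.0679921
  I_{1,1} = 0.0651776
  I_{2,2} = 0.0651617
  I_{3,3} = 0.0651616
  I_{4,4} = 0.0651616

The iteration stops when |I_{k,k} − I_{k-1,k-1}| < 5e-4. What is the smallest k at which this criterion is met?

|I_{1,1} − I_{0,0}| = 0.0028145 ≥ 5e-4
|I_{2,2} − I_{1,1}| = 0.0000159 < 5e-4

k = 2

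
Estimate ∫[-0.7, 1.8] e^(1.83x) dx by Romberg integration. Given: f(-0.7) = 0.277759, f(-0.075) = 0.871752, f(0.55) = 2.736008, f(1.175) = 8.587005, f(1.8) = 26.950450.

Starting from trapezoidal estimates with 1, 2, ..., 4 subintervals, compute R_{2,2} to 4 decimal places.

R_{0,0} (trapezoid, 1 panel, h=2.5000): 34.035261
R_{1,0} (trapezoid, 2 panels, h=1.2500): 20.437641
R_{2,0} (trapezoid, 4 panels, h=0.6250): 16.130543
R_{1,1} = 20.437641 + (20.437641 − 34.035261)/3 = 15.905101
R_{2,1} = 16.130543 + (16.130543 − 20.437641)/3 = 14.694844
R_{2,2} = 14.694844 + (14.694844 − 15.905101)/15 = 14.614160

14.6142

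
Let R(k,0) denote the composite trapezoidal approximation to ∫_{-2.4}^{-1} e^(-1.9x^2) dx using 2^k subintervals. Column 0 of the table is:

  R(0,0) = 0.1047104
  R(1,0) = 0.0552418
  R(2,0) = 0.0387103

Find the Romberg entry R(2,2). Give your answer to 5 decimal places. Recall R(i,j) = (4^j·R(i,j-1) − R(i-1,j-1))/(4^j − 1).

0.03283

R(1,1) = 0.0552418 + (0.0552418 − 0.1047104)/3 = 0.0387523
R(2,1) = (4·0.0387103 − 0.0552418) / 3 = 0.0331998
R(2,2) = (16·0.0331998 − 0.0387523) / 15 = 0.0328296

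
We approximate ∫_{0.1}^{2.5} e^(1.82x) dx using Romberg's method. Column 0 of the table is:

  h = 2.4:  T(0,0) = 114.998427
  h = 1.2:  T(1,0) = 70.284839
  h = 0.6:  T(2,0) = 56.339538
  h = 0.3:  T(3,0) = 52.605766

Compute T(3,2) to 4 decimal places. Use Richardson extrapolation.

51.3392

Richardson extrapolation on the trapezoidal column (denominator 4−1=3):
T(2,1) = (4·56.339538 − 70.284839) / 3 = 51.691104
T(3,1) = 52.605766 + (52.605766 − 56.339538)/3 = 51.361175
T(3,2) = 51.361175 + (51.361175 − 51.691104)/15 = 51.339180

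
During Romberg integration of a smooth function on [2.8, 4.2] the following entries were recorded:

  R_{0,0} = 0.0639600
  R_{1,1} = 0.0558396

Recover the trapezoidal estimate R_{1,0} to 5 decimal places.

From R_{1,1} = (4·R_{1,0} − R_{0,0})/3, solve for R_{1,0}:
4·R_{1,0} = 3·0.0558396 + 0.0639600 = 0.2314788
R_{1,0} = 0.0578697

0.05787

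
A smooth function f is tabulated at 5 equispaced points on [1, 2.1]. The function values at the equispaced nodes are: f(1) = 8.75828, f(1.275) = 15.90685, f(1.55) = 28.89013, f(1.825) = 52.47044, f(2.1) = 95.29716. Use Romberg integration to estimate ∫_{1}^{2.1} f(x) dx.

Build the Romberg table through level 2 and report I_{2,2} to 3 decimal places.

39.883

I_{0,0} (trapezoid, 1 panel, h=1.1000): 57.23049
I_{1,0} (trapezoid, 2 panels, h=0.5500): 44.50482
I_{2,0} (trapezoid, 4 panels, h=0.2750): 41.05616
I_{1,1} = 44.50482 + (44.50482 − 57.23049)/3 = 40.26293
I_{2,1} = 41.05616 + (41.05616 − 44.50482)/3 = 39.90661
I_{2,2} = 39.90661 + (39.90661 − 40.26293)/15 = 39.88286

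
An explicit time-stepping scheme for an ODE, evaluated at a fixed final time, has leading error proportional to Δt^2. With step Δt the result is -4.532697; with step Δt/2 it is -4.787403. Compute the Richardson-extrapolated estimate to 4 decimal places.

The leading error scales as Δt^2; refining by a factor of 2 reduces it by 2^2 = 4.
Extrapolated value = (4·A(Δt/2) − A(Δt)) / (4 − 1)
= (4·(-4.787403) − (-4.532697)) / 3
= -14.616915 / 3 = -4.872305

-4.8723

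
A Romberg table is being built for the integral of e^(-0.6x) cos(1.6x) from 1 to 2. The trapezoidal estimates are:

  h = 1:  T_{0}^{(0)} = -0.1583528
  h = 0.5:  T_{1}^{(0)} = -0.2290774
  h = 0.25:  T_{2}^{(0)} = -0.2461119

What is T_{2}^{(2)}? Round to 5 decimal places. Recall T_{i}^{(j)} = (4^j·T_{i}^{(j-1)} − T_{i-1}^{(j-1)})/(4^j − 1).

-0.25173

Richardson extrapolation on the trapezoidal column (denominator 4−1=3):
T_{1}^{(1)} = -0.2290774 + (-0.2290774 − (-0.1583528))/3 = -0.2526523
T_{2}^{(1)} = -0.2461119 + (-0.2461119 − (-0.2290774))/3 = -0.2517901
T_{2}^{(2)} = -0.2517901 + (-0.2517901 − (-0.2526523))/15 = -0.2517326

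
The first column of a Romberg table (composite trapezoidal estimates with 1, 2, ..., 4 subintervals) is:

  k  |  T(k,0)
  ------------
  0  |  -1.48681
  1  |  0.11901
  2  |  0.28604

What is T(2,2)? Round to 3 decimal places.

T(1,1) = 0.11901 + (0.11901 − (-1.48681))/3 = 0.65428
T(2,1) = 0.28604 + (0.28604 − 0.11901)/3 = 0.34172
T(2,2) = (16·0.34172 − 0.65428) / 15 = 0.32088
(Column j=1 coincides with Simpson's rule on the same nodes.)

0.321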